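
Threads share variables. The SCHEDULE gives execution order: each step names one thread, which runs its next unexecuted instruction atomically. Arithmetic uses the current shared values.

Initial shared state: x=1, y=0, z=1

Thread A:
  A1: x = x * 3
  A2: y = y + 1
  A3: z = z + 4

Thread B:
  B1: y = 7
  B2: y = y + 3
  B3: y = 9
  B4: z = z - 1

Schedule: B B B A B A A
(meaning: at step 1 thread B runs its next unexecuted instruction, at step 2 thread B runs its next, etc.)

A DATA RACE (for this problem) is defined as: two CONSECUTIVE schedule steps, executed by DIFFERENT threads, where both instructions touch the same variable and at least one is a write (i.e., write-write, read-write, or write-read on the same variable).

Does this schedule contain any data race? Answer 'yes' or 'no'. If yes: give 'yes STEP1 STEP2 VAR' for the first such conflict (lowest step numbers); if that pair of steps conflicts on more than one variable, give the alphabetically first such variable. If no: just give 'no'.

Answer: no

Derivation:
Steps 1,2: same thread (B). No race.
Steps 2,3: same thread (B). No race.
Steps 3,4: B(r=-,w=y) vs A(r=x,w=x). No conflict.
Steps 4,5: A(r=x,w=x) vs B(r=z,w=z). No conflict.
Steps 5,6: B(r=z,w=z) vs A(r=y,w=y). No conflict.
Steps 6,7: same thread (A). No race.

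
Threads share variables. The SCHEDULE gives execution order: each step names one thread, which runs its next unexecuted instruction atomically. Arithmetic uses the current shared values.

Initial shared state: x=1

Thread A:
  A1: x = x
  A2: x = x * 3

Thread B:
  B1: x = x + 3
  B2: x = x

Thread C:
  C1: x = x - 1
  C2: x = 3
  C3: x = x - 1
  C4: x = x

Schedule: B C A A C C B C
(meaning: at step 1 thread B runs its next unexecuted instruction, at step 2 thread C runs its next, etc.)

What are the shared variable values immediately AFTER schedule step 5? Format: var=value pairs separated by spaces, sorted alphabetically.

Step 1: thread B executes B1 (x = x + 3). Shared: x=4. PCs: A@0 B@1 C@0
Step 2: thread C executes C1 (x = x - 1). Shared: x=3. PCs: A@0 B@1 C@1
Step 3: thread A executes A1 (x = x). Shared: x=3. PCs: A@1 B@1 C@1
Step 4: thread A executes A2 (x = x * 3). Shared: x=9. PCs: A@2 B@1 C@1
Step 5: thread C executes C2 (x = 3). Shared: x=3. PCs: A@2 B@1 C@2

Answer: x=3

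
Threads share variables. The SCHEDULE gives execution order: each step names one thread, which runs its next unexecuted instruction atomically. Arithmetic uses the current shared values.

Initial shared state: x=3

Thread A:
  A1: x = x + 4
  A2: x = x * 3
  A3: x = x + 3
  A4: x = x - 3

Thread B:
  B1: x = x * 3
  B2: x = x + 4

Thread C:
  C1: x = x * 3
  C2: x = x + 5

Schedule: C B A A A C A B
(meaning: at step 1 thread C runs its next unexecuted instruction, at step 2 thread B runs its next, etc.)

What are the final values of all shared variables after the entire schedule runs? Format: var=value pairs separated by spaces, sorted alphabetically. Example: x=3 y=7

Answer: x=102

Derivation:
Step 1: thread C executes C1 (x = x * 3). Shared: x=9. PCs: A@0 B@0 C@1
Step 2: thread B executes B1 (x = x * 3). Shared: x=27. PCs: A@0 B@1 C@1
Step 3: thread A executes A1 (x = x + 4). Shared: x=31. PCs: A@1 B@1 C@1
Step 4: thread A executes A2 (x = x * 3). Shared: x=93. PCs: A@2 B@1 C@1
Step 5: thread A executes A3 (x = x + 3). Shared: x=96. PCs: A@3 B@1 C@1
Step 6: thread C executes C2 (x = x + 5). Shared: x=101. PCs: A@3 B@1 C@2
Step 7: thread A executes A4 (x = x - 3). Shared: x=98. PCs: A@4 B@1 C@2
Step 8: thread B executes B2 (x = x + 4). Shared: x=102. PCs: A@4 B@2 C@2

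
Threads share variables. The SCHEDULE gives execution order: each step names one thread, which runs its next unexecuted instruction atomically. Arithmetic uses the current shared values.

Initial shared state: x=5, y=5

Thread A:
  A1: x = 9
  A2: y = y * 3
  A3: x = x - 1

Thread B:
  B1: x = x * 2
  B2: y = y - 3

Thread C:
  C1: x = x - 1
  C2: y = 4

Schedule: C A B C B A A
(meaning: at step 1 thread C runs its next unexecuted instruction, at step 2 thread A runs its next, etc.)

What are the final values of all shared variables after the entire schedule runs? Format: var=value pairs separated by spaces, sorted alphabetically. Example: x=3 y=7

Answer: x=17 y=3

Derivation:
Step 1: thread C executes C1 (x = x - 1). Shared: x=4 y=5. PCs: A@0 B@0 C@1
Step 2: thread A executes A1 (x = 9). Shared: x=9 y=5. PCs: A@1 B@0 C@1
Step 3: thread B executes B1 (x = x * 2). Shared: x=18 y=5. PCs: A@1 B@1 C@1
Step 4: thread C executes C2 (y = 4). Shared: x=18 y=4. PCs: A@1 B@1 C@2
Step 5: thread B executes B2 (y = y - 3). Shared: x=18 y=1. PCs: A@1 B@2 C@2
Step 6: thread A executes A2 (y = y * 3). Shared: x=18 y=3. PCs: A@2 B@2 C@2
Step 7: thread A executes A3 (x = x - 1). Shared: x=17 y=3. PCs: A@3 B@2 C@2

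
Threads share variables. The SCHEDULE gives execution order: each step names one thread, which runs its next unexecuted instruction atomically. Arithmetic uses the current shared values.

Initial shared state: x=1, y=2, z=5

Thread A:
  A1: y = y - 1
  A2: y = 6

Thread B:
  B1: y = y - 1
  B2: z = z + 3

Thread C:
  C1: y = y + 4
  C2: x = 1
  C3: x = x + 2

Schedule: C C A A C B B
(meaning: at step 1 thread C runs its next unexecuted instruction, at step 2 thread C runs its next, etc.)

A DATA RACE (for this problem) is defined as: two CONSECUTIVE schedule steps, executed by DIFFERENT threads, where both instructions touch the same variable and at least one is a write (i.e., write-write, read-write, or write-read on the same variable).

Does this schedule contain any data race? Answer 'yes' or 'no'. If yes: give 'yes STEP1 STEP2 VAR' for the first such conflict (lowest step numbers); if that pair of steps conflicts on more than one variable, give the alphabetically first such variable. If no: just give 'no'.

Steps 1,2: same thread (C). No race.
Steps 2,3: C(r=-,w=x) vs A(r=y,w=y). No conflict.
Steps 3,4: same thread (A). No race.
Steps 4,5: A(r=-,w=y) vs C(r=x,w=x). No conflict.
Steps 5,6: C(r=x,w=x) vs B(r=y,w=y). No conflict.
Steps 6,7: same thread (B). No race.

Answer: no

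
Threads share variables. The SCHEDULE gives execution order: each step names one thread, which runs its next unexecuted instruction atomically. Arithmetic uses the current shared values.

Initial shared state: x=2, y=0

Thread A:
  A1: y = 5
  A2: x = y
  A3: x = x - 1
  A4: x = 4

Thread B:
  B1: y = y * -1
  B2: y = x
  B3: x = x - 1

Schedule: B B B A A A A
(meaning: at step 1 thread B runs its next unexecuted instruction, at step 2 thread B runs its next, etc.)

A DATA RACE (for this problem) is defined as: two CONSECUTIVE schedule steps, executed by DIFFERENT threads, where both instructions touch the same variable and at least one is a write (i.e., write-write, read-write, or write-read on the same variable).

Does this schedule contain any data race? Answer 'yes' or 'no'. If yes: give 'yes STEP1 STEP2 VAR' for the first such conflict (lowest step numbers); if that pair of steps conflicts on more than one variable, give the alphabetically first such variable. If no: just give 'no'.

Steps 1,2: same thread (B). No race.
Steps 2,3: same thread (B). No race.
Steps 3,4: B(r=x,w=x) vs A(r=-,w=y). No conflict.
Steps 4,5: same thread (A). No race.
Steps 5,6: same thread (A). No race.
Steps 6,7: same thread (A). No race.

Answer: no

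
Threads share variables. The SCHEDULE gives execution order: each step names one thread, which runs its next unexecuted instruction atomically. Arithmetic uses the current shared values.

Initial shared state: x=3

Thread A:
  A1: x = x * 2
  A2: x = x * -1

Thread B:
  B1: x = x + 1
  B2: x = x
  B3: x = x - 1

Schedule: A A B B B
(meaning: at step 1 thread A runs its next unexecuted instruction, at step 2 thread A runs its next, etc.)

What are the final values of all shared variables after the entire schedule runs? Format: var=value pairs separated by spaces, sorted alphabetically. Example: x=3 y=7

Answer: x=-6

Derivation:
Step 1: thread A executes A1 (x = x * 2). Shared: x=6. PCs: A@1 B@0
Step 2: thread A executes A2 (x = x * -1). Shared: x=-6. PCs: A@2 B@0
Step 3: thread B executes B1 (x = x + 1). Shared: x=-5. PCs: A@2 B@1
Step 4: thread B executes B2 (x = x). Shared: x=-5. PCs: A@2 B@2
Step 5: thread B executes B3 (x = x - 1). Shared: x=-6. PCs: A@2 B@3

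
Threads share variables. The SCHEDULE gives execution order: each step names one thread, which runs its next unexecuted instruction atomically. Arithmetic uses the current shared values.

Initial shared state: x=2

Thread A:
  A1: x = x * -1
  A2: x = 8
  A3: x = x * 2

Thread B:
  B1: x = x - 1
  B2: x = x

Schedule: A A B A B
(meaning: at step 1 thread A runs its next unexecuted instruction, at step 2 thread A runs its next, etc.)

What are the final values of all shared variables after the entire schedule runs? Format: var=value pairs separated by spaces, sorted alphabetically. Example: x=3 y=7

Step 1: thread A executes A1 (x = x * -1). Shared: x=-2. PCs: A@1 B@0
Step 2: thread A executes A2 (x = 8). Shared: x=8. PCs: A@2 B@0
Step 3: thread B executes B1 (x = x - 1). Shared: x=7. PCs: A@2 B@1
Step 4: thread A executes A3 (x = x * 2). Shared: x=14. PCs: A@3 B@1
Step 5: thread B executes B2 (x = x). Shared: x=14. PCs: A@3 B@2

Answer: x=14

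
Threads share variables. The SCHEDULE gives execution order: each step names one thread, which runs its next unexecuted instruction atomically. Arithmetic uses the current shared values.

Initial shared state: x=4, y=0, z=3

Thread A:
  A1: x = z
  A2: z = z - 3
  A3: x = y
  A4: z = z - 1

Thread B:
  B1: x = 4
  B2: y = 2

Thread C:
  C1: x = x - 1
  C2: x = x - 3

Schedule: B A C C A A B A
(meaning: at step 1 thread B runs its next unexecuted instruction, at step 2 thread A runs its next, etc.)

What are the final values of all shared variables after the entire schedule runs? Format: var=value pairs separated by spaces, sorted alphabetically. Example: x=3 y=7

Step 1: thread B executes B1 (x = 4). Shared: x=4 y=0 z=3. PCs: A@0 B@1 C@0
Step 2: thread A executes A1 (x = z). Shared: x=3 y=0 z=3. PCs: A@1 B@1 C@0
Step 3: thread C executes C1 (x = x - 1). Shared: x=2 y=0 z=3. PCs: A@1 B@1 C@1
Step 4: thread C executes C2 (x = x - 3). Shared: x=-1 y=0 z=3. PCs: A@1 B@1 C@2
Step 5: thread A executes A2 (z = z - 3). Shared: x=-1 y=0 z=0. PCs: A@2 B@1 C@2
Step 6: thread A executes A3 (x = y). Shared: x=0 y=0 z=0. PCs: A@3 B@1 C@2
Step 7: thread B executes B2 (y = 2). Shared: x=0 y=2 z=0. PCs: A@3 B@2 C@2
Step 8: thread A executes A4 (z = z - 1). Shared: x=0 y=2 z=-1. PCs: A@4 B@2 C@2

Answer: x=0 y=2 z=-1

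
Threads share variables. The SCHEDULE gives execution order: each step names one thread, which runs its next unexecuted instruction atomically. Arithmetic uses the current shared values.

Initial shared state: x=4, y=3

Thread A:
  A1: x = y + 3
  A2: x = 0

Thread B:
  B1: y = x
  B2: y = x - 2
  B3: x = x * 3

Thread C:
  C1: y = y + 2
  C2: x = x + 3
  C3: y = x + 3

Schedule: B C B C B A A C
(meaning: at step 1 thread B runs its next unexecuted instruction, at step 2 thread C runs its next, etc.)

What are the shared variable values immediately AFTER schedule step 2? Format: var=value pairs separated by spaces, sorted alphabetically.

Answer: x=4 y=6

Derivation:
Step 1: thread B executes B1 (y = x). Shared: x=4 y=4. PCs: A@0 B@1 C@0
Step 2: thread C executes C1 (y = y + 2). Shared: x=4 y=6. PCs: A@0 B@1 C@1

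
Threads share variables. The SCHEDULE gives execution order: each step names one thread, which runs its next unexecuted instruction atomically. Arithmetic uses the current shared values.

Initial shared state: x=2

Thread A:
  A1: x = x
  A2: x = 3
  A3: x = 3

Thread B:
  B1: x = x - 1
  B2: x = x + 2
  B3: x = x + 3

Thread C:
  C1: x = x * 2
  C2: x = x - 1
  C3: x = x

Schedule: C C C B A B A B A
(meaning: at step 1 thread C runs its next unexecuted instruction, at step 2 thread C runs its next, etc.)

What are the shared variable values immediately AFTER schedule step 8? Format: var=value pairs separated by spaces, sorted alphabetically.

Answer: x=6

Derivation:
Step 1: thread C executes C1 (x = x * 2). Shared: x=4. PCs: A@0 B@0 C@1
Step 2: thread C executes C2 (x = x - 1). Shared: x=3. PCs: A@0 B@0 C@2
Step 3: thread C executes C3 (x = x). Shared: x=3. PCs: A@0 B@0 C@3
Step 4: thread B executes B1 (x = x - 1). Shared: x=2. PCs: A@0 B@1 C@3
Step 5: thread A executes A1 (x = x). Shared: x=2. PCs: A@1 B@1 C@3
Step 6: thread B executes B2 (x = x + 2). Shared: x=4. PCs: A@1 B@2 C@3
Step 7: thread A executes A2 (x = 3). Shared: x=3. PCs: A@2 B@2 C@3
Step 8: thread B executes B3 (x = x + 3). Shared: x=6. PCs: A@2 B@3 C@3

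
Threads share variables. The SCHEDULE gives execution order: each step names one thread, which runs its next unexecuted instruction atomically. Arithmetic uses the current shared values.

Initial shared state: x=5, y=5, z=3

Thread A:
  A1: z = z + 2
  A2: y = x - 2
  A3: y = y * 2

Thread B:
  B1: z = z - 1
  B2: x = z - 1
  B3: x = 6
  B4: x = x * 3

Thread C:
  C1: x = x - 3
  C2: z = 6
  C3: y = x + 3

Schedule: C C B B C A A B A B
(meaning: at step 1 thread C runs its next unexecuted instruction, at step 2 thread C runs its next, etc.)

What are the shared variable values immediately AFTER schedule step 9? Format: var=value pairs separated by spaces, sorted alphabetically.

Step 1: thread C executes C1 (x = x - 3). Shared: x=2 y=5 z=3. PCs: A@0 B@0 C@1
Step 2: thread C executes C2 (z = 6). Shared: x=2 y=5 z=6. PCs: A@0 B@0 C@2
Step 3: thread B executes B1 (z = z - 1). Shared: x=2 y=5 z=5. PCs: A@0 B@1 C@2
Step 4: thread B executes B2 (x = z - 1). Shared: x=4 y=5 z=5. PCs: A@0 B@2 C@2
Step 5: thread C executes C3 (y = x + 3). Shared: x=4 y=7 z=5. PCs: A@0 B@2 C@3
Step 6: thread A executes A1 (z = z + 2). Shared: x=4 y=7 z=7. PCs: A@1 B@2 C@3
Step 7: thread A executes A2 (y = x - 2). Shared: x=4 y=2 z=7. PCs: A@2 B@2 C@3
Step 8: thread B executes B3 (x = 6). Shared: x=6 y=2 z=7. PCs: A@2 B@3 C@3
Step 9: thread A executes A3 (y = y * 2). Shared: x=6 y=4 z=7. PCs: A@3 B@3 C@3

Answer: x=6 y=4 z=7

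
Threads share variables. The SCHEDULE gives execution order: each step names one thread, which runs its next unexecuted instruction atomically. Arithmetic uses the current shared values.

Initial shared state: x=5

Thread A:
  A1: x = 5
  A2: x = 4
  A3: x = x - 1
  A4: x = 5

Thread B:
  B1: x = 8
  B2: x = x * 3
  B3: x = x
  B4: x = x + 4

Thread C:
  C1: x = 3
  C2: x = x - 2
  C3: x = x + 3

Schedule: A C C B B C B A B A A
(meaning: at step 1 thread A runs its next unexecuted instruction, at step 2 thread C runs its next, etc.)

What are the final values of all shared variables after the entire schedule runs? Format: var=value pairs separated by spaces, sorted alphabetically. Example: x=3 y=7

Step 1: thread A executes A1 (x = 5). Shared: x=5. PCs: A@1 B@0 C@0
Step 2: thread C executes C1 (x = 3). Shared: x=3. PCs: A@1 B@0 C@1
Step 3: thread C executes C2 (x = x - 2). Shared: x=1. PCs: A@1 B@0 C@2
Step 4: thread B executes B1 (x = 8). Shared: x=8. PCs: A@1 B@1 C@2
Step 5: thread B executes B2 (x = x * 3). Shared: x=24. PCs: A@1 B@2 C@2
Step 6: thread C executes C3 (x = x + 3). Shared: x=27. PCs: A@1 B@2 C@3
Step 7: thread B executes B3 (x = x). Shared: x=27. PCs: A@1 B@3 C@3
Step 8: thread A executes A2 (x = 4). Shared: x=4. PCs: A@2 B@3 C@3
Step 9: thread B executes B4 (x = x + 4). Shared: x=8. PCs: A@2 B@4 C@3
Step 10: thread A executes A3 (x = x - 1). Shared: x=7. PCs: A@3 B@4 C@3
Step 11: thread A executes A4 (x = 5). Shared: x=5. PCs: A@4 B@4 C@3

Answer: x=5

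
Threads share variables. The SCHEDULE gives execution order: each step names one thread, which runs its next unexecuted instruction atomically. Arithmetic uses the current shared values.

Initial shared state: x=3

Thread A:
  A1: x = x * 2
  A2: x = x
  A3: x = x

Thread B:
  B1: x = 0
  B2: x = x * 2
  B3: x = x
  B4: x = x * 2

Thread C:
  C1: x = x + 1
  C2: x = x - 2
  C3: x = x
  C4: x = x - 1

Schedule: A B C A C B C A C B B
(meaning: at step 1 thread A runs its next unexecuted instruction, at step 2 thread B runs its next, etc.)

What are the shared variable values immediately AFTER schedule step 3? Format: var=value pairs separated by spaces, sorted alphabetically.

Step 1: thread A executes A1 (x = x * 2). Shared: x=6. PCs: A@1 B@0 C@0
Step 2: thread B executes B1 (x = 0). Shared: x=0. PCs: A@1 B@1 C@0
Step 3: thread C executes C1 (x = x + 1). Shared: x=1. PCs: A@1 B@1 C@1

Answer: x=1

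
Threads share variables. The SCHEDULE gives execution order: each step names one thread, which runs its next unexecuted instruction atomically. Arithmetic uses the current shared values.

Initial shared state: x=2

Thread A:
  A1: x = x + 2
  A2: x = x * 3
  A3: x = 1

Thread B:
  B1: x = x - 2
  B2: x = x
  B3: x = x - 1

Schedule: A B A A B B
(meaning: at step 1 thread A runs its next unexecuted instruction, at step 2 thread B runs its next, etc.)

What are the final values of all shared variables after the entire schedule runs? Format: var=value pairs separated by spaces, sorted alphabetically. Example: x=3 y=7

Answer: x=0

Derivation:
Step 1: thread A executes A1 (x = x + 2). Shared: x=4. PCs: A@1 B@0
Step 2: thread B executes B1 (x = x - 2). Shared: x=2. PCs: A@1 B@1
Step 3: thread A executes A2 (x = x * 3). Shared: x=6. PCs: A@2 B@1
Step 4: thread A executes A3 (x = 1). Shared: x=1. PCs: A@3 B@1
Step 5: thread B executes B2 (x = x). Shared: x=1. PCs: A@3 B@2
Step 6: thread B executes B3 (x = x - 1). Shared: x=0. PCs: A@3 B@3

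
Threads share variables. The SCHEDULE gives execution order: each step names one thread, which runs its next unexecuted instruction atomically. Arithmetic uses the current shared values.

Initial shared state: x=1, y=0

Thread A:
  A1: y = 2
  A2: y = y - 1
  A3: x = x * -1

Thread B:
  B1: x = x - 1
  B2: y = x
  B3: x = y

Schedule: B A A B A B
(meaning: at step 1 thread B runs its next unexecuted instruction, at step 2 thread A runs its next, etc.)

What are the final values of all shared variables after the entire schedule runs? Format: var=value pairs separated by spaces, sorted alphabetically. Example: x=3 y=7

Step 1: thread B executes B1 (x = x - 1). Shared: x=0 y=0. PCs: A@0 B@1
Step 2: thread A executes A1 (y = 2). Shared: x=0 y=2. PCs: A@1 B@1
Step 3: thread A executes A2 (y = y - 1). Shared: x=0 y=1. PCs: A@2 B@1
Step 4: thread B executes B2 (y = x). Shared: x=0 y=0. PCs: A@2 B@2
Step 5: thread A executes A3 (x = x * -1). Shared: x=0 y=0. PCs: A@3 B@2
Step 6: thread B executes B3 (x = y). Shared: x=0 y=0. PCs: A@3 B@3

Answer: x=0 y=0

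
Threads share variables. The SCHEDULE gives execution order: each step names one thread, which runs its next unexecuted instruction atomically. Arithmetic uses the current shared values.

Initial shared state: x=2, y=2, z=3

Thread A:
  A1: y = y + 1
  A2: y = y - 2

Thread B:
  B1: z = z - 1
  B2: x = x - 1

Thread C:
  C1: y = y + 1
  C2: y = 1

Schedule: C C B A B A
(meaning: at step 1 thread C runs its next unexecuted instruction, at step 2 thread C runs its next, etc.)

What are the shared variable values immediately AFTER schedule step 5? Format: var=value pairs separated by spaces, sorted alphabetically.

Answer: x=1 y=2 z=2

Derivation:
Step 1: thread C executes C1 (y = y + 1). Shared: x=2 y=3 z=3. PCs: A@0 B@0 C@1
Step 2: thread C executes C2 (y = 1). Shared: x=2 y=1 z=3. PCs: A@0 B@0 C@2
Step 3: thread B executes B1 (z = z - 1). Shared: x=2 y=1 z=2. PCs: A@0 B@1 C@2
Step 4: thread A executes A1 (y = y + 1). Shared: x=2 y=2 z=2. PCs: A@1 B@1 C@2
Step 5: thread B executes B2 (x = x - 1). Shared: x=1 y=2 z=2. PCs: A@1 B@2 C@2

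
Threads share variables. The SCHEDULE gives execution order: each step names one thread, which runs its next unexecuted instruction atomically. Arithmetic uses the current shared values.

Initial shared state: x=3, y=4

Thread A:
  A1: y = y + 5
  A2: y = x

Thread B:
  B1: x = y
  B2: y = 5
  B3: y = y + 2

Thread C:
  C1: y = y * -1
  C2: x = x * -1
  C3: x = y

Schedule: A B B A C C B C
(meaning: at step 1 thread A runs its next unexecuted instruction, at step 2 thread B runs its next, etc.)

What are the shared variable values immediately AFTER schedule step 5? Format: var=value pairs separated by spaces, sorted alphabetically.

Answer: x=9 y=-9

Derivation:
Step 1: thread A executes A1 (y = y + 5). Shared: x=3 y=9. PCs: A@1 B@0 C@0
Step 2: thread B executes B1 (x = y). Shared: x=9 y=9. PCs: A@1 B@1 C@0
Step 3: thread B executes B2 (y = 5). Shared: x=9 y=5. PCs: A@1 B@2 C@0
Step 4: thread A executes A2 (y = x). Shared: x=9 y=9. PCs: A@2 B@2 C@0
Step 5: thread C executes C1 (y = y * -1). Shared: x=9 y=-9. PCs: A@2 B@2 C@1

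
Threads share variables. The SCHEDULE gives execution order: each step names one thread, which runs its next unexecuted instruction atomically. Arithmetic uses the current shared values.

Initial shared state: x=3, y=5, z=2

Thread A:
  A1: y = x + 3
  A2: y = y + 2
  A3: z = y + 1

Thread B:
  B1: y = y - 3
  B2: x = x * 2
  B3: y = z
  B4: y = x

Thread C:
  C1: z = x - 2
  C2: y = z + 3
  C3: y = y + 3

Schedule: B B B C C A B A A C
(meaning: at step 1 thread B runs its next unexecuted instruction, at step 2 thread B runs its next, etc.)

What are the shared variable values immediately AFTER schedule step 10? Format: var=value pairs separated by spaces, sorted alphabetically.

Step 1: thread B executes B1 (y = y - 3). Shared: x=3 y=2 z=2. PCs: A@0 B@1 C@0
Step 2: thread B executes B2 (x = x * 2). Shared: x=6 y=2 z=2. PCs: A@0 B@2 C@0
Step 3: thread B executes B3 (y = z). Shared: x=6 y=2 z=2. PCs: A@0 B@3 C@0
Step 4: thread C executes C1 (z = x - 2). Shared: x=6 y=2 z=4. PCs: A@0 B@3 C@1
Step 5: thread C executes C2 (y = z + 3). Shared: x=6 y=7 z=4. PCs: A@0 B@3 C@2
Step 6: thread A executes A1 (y = x + 3). Shared: x=6 y=9 z=4. PCs: A@1 B@3 C@2
Step 7: thread B executes B4 (y = x). Shared: x=6 y=6 z=4. PCs: A@1 B@4 C@2
Step 8: thread A executes A2 (y = y + 2). Shared: x=6 y=8 z=4. PCs: A@2 B@4 C@2
Step 9: thread A executes A3 (z = y + 1). Shared: x=6 y=8 z=9. PCs: A@3 B@4 C@2
Step 10: thread C executes C3 (y = y + 3). Shared: x=6 y=11 z=9. PCs: A@3 B@4 C@3

Answer: x=6 y=11 z=9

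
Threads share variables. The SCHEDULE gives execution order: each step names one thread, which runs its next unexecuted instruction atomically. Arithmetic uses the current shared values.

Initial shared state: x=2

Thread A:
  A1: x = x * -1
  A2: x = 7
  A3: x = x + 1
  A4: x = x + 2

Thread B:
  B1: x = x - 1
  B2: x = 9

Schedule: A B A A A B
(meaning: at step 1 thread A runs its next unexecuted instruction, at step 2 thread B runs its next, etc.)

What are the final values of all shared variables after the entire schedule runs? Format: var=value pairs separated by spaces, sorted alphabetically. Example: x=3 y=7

Answer: x=9

Derivation:
Step 1: thread A executes A1 (x = x * -1). Shared: x=-2. PCs: A@1 B@0
Step 2: thread B executes B1 (x = x - 1). Shared: x=-3. PCs: A@1 B@1
Step 3: thread A executes A2 (x = 7). Shared: x=7. PCs: A@2 B@1
Step 4: thread A executes A3 (x = x + 1). Shared: x=8. PCs: A@3 B@1
Step 5: thread A executes A4 (x = x + 2). Shared: x=10. PCs: A@4 B@1
Step 6: thread B executes B2 (x = 9). Shared: x=9. PCs: A@4 B@2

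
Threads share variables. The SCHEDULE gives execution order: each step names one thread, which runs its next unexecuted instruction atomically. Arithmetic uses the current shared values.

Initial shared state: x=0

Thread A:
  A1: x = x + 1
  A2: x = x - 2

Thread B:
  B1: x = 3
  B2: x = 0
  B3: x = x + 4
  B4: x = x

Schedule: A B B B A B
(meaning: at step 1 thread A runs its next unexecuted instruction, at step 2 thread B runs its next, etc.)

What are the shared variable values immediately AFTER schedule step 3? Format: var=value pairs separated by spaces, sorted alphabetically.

Answer: x=0

Derivation:
Step 1: thread A executes A1 (x = x + 1). Shared: x=1. PCs: A@1 B@0
Step 2: thread B executes B1 (x = 3). Shared: x=3. PCs: A@1 B@1
Step 3: thread B executes B2 (x = 0). Shared: x=0. PCs: A@1 B@2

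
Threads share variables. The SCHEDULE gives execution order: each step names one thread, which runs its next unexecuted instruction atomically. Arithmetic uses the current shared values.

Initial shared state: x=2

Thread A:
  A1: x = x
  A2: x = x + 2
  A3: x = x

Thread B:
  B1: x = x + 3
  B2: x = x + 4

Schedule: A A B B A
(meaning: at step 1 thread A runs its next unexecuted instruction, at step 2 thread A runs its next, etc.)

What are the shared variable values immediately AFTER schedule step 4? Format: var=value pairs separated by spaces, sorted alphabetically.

Step 1: thread A executes A1 (x = x). Shared: x=2. PCs: A@1 B@0
Step 2: thread A executes A2 (x = x + 2). Shared: x=4. PCs: A@2 B@0
Step 3: thread B executes B1 (x = x + 3). Shared: x=7. PCs: A@2 B@1
Step 4: thread B executes B2 (x = x + 4). Shared: x=11. PCs: A@2 B@2

Answer: x=11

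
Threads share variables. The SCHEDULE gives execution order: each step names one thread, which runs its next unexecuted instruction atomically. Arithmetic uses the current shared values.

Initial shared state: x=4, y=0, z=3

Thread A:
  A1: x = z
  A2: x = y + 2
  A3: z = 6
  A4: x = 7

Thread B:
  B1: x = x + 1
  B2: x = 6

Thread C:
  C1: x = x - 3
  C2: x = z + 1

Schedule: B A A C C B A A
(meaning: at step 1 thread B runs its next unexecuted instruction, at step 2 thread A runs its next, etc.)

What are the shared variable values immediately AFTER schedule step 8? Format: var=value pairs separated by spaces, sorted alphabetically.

Answer: x=7 y=0 z=6

Derivation:
Step 1: thread B executes B1 (x = x + 1). Shared: x=5 y=0 z=3. PCs: A@0 B@1 C@0
Step 2: thread A executes A1 (x = z). Shared: x=3 y=0 z=3. PCs: A@1 B@1 C@0
Step 3: thread A executes A2 (x = y + 2). Shared: x=2 y=0 z=3. PCs: A@2 B@1 C@0
Step 4: thread C executes C1 (x = x - 3). Shared: x=-1 y=0 z=3. PCs: A@2 B@1 C@1
Step 5: thread C executes C2 (x = z + 1). Shared: x=4 y=0 z=3. PCs: A@2 B@1 C@2
Step 6: thread B executes B2 (x = 6). Shared: x=6 y=0 z=3. PCs: A@2 B@2 C@2
Step 7: thread A executes A3 (z = 6). Shared: x=6 y=0 z=6. PCs: A@3 B@2 C@2
Step 8: thread A executes A4 (x = 7). Shared: x=7 y=0 z=6. PCs: A@4 B@2 C@2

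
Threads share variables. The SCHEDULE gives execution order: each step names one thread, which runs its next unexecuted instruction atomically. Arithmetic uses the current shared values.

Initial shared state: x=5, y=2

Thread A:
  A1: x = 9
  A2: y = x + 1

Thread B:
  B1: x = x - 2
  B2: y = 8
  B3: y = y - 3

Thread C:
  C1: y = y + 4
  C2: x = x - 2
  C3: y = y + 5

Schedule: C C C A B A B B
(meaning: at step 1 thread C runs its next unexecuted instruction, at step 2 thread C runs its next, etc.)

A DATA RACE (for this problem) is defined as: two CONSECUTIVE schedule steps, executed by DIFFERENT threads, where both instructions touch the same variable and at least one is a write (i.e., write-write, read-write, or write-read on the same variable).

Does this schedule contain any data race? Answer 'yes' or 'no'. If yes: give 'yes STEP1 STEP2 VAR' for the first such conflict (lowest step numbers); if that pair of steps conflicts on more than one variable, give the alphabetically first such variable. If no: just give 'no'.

Answer: yes 4 5 x

Derivation:
Steps 1,2: same thread (C). No race.
Steps 2,3: same thread (C). No race.
Steps 3,4: C(r=y,w=y) vs A(r=-,w=x). No conflict.
Steps 4,5: A(x = 9) vs B(x = x - 2). RACE on x (W-W).
Steps 5,6: B(x = x - 2) vs A(y = x + 1). RACE on x (W-R).
Steps 6,7: A(y = x + 1) vs B(y = 8). RACE on y (W-W).
Steps 7,8: same thread (B). No race.
First conflict at steps 4,5.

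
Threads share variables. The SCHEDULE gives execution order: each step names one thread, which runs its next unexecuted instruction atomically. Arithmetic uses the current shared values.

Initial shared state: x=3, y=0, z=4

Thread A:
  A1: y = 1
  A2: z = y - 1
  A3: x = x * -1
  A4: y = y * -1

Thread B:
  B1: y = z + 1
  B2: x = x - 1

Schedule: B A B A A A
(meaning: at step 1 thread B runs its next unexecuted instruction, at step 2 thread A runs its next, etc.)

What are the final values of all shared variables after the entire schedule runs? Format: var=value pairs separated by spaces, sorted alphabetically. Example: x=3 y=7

Answer: x=-2 y=-1 z=0

Derivation:
Step 1: thread B executes B1 (y = z + 1). Shared: x=3 y=5 z=4. PCs: A@0 B@1
Step 2: thread A executes A1 (y = 1). Shared: x=3 y=1 z=4. PCs: A@1 B@1
Step 3: thread B executes B2 (x = x - 1). Shared: x=2 y=1 z=4. PCs: A@1 B@2
Step 4: thread A executes A2 (z = y - 1). Shared: x=2 y=1 z=0. PCs: A@2 B@2
Step 5: thread A executes A3 (x = x * -1). Shared: x=-2 y=1 z=0. PCs: A@3 B@2
Step 6: thread A executes A4 (y = y * -1). Shared: x=-2 y=-1 z=0. PCs: A@4 B@2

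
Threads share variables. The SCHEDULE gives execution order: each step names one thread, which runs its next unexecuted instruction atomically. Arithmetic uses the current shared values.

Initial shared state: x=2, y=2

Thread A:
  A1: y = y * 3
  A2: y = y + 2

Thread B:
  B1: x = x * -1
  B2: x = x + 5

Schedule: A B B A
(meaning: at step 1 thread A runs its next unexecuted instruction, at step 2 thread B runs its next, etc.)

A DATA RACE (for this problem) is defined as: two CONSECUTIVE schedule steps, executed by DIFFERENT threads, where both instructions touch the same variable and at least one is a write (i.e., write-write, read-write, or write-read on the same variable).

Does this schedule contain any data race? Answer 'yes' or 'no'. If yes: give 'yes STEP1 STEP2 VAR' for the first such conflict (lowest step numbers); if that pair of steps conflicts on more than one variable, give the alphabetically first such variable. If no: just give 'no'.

Answer: no

Derivation:
Steps 1,2: A(r=y,w=y) vs B(r=x,w=x). No conflict.
Steps 2,3: same thread (B). No race.
Steps 3,4: B(r=x,w=x) vs A(r=y,w=y). No conflict.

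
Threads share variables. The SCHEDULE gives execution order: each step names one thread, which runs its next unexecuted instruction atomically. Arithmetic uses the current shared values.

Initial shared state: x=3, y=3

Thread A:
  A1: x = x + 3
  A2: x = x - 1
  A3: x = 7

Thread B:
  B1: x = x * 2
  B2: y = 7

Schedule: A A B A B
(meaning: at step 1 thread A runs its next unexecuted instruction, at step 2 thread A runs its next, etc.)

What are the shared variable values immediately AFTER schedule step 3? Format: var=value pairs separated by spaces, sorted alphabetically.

Answer: x=10 y=3

Derivation:
Step 1: thread A executes A1 (x = x + 3). Shared: x=6 y=3. PCs: A@1 B@0
Step 2: thread A executes A2 (x = x - 1). Shared: x=5 y=3. PCs: A@2 B@0
Step 3: thread B executes B1 (x = x * 2). Shared: x=10 y=3. PCs: A@2 B@1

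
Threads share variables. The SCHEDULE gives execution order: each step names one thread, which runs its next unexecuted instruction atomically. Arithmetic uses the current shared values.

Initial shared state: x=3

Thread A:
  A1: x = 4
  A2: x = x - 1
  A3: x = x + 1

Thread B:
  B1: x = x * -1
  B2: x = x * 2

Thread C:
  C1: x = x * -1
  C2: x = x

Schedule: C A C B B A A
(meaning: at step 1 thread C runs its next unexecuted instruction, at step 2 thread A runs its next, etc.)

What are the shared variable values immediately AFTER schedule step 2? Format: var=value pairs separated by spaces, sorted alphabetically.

Answer: x=4

Derivation:
Step 1: thread C executes C1 (x = x * -1). Shared: x=-3. PCs: A@0 B@0 C@1
Step 2: thread A executes A1 (x = 4). Shared: x=4. PCs: A@1 B@0 C@1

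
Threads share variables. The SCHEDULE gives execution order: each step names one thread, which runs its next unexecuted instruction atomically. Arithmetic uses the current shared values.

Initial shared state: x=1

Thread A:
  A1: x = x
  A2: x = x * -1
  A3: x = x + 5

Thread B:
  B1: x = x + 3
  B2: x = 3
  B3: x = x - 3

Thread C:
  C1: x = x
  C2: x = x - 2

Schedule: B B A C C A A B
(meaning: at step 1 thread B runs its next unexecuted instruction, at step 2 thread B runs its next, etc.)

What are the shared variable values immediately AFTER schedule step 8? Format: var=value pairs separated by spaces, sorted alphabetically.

Step 1: thread B executes B1 (x = x + 3). Shared: x=4. PCs: A@0 B@1 C@0
Step 2: thread B executes B2 (x = 3). Shared: x=3. PCs: A@0 B@2 C@0
Step 3: thread A executes A1 (x = x). Shared: x=3. PCs: A@1 B@2 C@0
Step 4: thread C executes C1 (x = x). Shared: x=3. PCs: A@1 B@2 C@1
Step 5: thread C executes C2 (x = x - 2). Shared: x=1. PCs: A@1 B@2 C@2
Step 6: thread A executes A2 (x = x * -1). Shared: x=-1. PCs: A@2 B@2 C@2
Step 7: thread A executes A3 (x = x + 5). Shared: x=4. PCs: A@3 B@2 C@2
Step 8: thread B executes B3 (x = x - 3). Shared: x=1. PCs: A@3 B@3 C@2

Answer: x=1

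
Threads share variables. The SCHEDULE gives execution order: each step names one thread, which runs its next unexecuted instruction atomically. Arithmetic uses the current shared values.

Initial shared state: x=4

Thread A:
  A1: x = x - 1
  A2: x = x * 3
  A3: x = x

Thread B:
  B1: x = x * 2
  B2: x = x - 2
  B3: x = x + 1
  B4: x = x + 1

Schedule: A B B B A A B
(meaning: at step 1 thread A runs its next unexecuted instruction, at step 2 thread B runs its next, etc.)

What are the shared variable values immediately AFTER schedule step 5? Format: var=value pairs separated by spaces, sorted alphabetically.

Step 1: thread A executes A1 (x = x - 1). Shared: x=3. PCs: A@1 B@0
Step 2: thread B executes B1 (x = x * 2). Shared: x=6. PCs: A@1 B@1
Step 3: thread B executes B2 (x = x - 2). Shared: x=4. PCs: A@1 B@2
Step 4: thread B executes B3 (x = x + 1). Shared: x=5. PCs: A@1 B@3
Step 5: thread A executes A2 (x = x * 3). Shared: x=15. PCs: A@2 B@3

Answer: x=15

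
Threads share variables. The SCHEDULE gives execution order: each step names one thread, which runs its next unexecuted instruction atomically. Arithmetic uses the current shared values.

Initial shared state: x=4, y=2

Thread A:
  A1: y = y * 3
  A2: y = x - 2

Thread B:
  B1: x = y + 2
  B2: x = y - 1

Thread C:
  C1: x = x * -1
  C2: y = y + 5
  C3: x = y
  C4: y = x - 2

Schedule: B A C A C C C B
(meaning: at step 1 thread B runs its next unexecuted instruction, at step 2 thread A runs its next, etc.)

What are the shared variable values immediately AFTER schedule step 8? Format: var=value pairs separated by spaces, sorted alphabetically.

Step 1: thread B executes B1 (x = y + 2). Shared: x=4 y=2. PCs: A@0 B@1 C@0
Step 2: thread A executes A1 (y = y * 3). Shared: x=4 y=6. PCs: A@1 B@1 C@0
Step 3: thread C executes C1 (x = x * -1). Shared: x=-4 y=6. PCs: A@1 B@1 C@1
Step 4: thread A executes A2 (y = x - 2). Shared: x=-4 y=-6. PCs: A@2 B@1 C@1
Step 5: thread C executes C2 (y = y + 5). Shared: x=-4 y=-1. PCs: A@2 B@1 C@2
Step 6: thread C executes C3 (x = y). Shared: x=-1 y=-1. PCs: A@2 B@1 C@3
Step 7: thread C executes C4 (y = x - 2). Shared: x=-1 y=-3. PCs: A@2 B@1 C@4
Step 8: thread B executes B2 (x = y - 1). Shared: x=-4 y=-3. PCs: A@2 B@2 C@4

Answer: x=-4 y=-3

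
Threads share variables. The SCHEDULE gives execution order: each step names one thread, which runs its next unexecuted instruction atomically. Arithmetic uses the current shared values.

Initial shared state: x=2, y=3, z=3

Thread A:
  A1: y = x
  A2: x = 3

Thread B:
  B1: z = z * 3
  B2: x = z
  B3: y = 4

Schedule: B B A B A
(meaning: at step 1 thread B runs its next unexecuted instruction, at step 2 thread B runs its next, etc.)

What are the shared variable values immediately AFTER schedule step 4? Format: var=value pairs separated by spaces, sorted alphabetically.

Answer: x=9 y=4 z=9

Derivation:
Step 1: thread B executes B1 (z = z * 3). Shared: x=2 y=3 z=9. PCs: A@0 B@1
Step 2: thread B executes B2 (x = z). Shared: x=9 y=3 z=9. PCs: A@0 B@2
Step 3: thread A executes A1 (y = x). Shared: x=9 y=9 z=9. PCs: A@1 B@2
Step 4: thread B executes B3 (y = 4). Shared: x=9 y=4 z=9. PCs: A@1 B@3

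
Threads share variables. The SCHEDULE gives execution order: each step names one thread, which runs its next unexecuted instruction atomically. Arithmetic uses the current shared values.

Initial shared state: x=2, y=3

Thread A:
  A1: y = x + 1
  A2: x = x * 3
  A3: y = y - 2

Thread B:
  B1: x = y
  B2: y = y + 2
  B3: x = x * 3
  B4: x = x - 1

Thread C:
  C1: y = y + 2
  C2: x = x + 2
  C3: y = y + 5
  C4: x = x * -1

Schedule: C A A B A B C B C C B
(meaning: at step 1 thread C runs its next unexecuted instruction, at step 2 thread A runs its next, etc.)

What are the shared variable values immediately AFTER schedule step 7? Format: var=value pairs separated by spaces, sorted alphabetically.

Step 1: thread C executes C1 (y = y + 2). Shared: x=2 y=5. PCs: A@0 B@0 C@1
Step 2: thread A executes A1 (y = x + 1). Shared: x=2 y=3. PCs: A@1 B@0 C@1
Step 3: thread A executes A2 (x = x * 3). Shared: x=6 y=3. PCs: A@2 B@0 C@1
Step 4: thread B executes B1 (x = y). Shared: x=3 y=3. PCs: A@2 B@1 C@1
Step 5: thread A executes A3 (y = y - 2). Shared: x=3 y=1. PCs: A@3 B@1 C@1
Step 6: thread B executes B2 (y = y + 2). Shared: x=3 y=3. PCs: A@3 B@2 C@1
Step 7: thread C executes C2 (x = x + 2). Shared: x=5 y=3. PCs: A@3 B@2 C@2

Answer: x=5 y=3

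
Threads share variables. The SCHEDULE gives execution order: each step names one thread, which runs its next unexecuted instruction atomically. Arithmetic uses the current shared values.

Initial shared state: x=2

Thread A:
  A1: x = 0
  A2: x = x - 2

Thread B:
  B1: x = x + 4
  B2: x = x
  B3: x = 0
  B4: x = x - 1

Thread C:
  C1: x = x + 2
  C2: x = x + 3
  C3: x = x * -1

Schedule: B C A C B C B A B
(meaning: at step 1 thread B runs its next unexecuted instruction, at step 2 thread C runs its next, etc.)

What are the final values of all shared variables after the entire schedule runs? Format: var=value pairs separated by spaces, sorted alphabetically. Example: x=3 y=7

Answer: x=-3

Derivation:
Step 1: thread B executes B1 (x = x + 4). Shared: x=6. PCs: A@0 B@1 C@0
Step 2: thread C executes C1 (x = x + 2). Shared: x=8. PCs: A@0 B@1 C@1
Step 3: thread A executes A1 (x = 0). Shared: x=0. PCs: A@1 B@1 C@1
Step 4: thread C executes C2 (x = x + 3). Shared: x=3. PCs: A@1 B@1 C@2
Step 5: thread B executes B2 (x = x). Shared: x=3. PCs: A@1 B@2 C@2
Step 6: thread C executes C3 (x = x * -1). Shared: x=-3. PCs: A@1 B@2 C@3
Step 7: thread B executes B3 (x = 0). Shared: x=0. PCs: A@1 B@3 C@3
Step 8: thread A executes A2 (x = x - 2). Shared: x=-2. PCs: A@2 B@3 C@3
Step 9: thread B executes B4 (x = x - 1). Shared: x=-3. PCs: A@2 B@4 C@3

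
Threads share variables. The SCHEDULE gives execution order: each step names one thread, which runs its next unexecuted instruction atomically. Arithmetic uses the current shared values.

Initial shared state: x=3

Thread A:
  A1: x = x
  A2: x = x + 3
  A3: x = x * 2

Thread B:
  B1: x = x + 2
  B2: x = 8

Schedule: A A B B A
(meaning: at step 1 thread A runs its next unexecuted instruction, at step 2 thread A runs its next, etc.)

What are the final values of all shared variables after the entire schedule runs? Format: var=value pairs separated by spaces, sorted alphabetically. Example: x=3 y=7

Answer: x=16

Derivation:
Step 1: thread A executes A1 (x = x). Shared: x=3. PCs: A@1 B@0
Step 2: thread A executes A2 (x = x + 3). Shared: x=6. PCs: A@2 B@0
Step 3: thread B executes B1 (x = x + 2). Shared: x=8. PCs: A@2 B@1
Step 4: thread B executes B2 (x = 8). Shared: x=8. PCs: A@2 B@2
Step 5: thread A executes A3 (x = x * 2). Shared: x=16. PCs: A@3 B@2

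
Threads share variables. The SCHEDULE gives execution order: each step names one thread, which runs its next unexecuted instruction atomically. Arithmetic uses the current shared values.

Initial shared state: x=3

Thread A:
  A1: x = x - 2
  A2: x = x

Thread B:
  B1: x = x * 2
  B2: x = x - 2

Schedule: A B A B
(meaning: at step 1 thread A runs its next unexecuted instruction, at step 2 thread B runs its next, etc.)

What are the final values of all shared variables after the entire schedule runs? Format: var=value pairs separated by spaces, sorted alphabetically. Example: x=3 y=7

Answer: x=0

Derivation:
Step 1: thread A executes A1 (x = x - 2). Shared: x=1. PCs: A@1 B@0
Step 2: thread B executes B1 (x = x * 2). Shared: x=2. PCs: A@1 B@1
Step 3: thread A executes A2 (x = x). Shared: x=2. PCs: A@2 B@1
Step 4: thread B executes B2 (x = x - 2). Shared: x=0. PCs: A@2 B@2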